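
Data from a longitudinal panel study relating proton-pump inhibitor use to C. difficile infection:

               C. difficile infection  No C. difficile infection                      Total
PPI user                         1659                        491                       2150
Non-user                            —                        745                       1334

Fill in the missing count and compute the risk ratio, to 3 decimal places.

1.748

The missing cell is in the unexposed row: 1334 − 745 = 589.
So a = 1659, b = 491, c = 589, d = 745.
RR = [a/(a+b)] / [c/(c+d)] = (1659/2150) / (589/1334) = 0.77163/0.44153 = 1.74763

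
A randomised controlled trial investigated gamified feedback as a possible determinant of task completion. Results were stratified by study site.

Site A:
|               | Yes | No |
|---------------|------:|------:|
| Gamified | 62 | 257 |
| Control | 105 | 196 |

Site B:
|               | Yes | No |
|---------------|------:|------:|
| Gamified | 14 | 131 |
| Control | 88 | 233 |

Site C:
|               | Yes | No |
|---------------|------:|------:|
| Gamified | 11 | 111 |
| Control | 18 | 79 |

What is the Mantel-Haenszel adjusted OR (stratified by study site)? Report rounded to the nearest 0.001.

0.395

OR_MH = Σ(aᵢdᵢ/nᵢ) / Σ(bᵢcᵢ/nᵢ), where nᵢ is the stratum total.
Stratum 1 (Site A): n = 620; a·d/n = 62·196/620 = 19.6000; b·c/n = 257·105/620 = 43.5242
Stratum 2 (Site B): n = 466; a·d/n = 14·233/466 = 7.0000; b·c/n = 131·88/466 = 24.7382
Stratum 3 (Site C): n = 219; a·d/n = 11·79/219 = 3.9680; b·c/n = 111·18/219 = 9.1233
OR_MH = (19.6000 + 7.0000 + 3.9680) / (43.5242 + 24.7382 + 9.1233) = 30.5680 / 77.3857 = 0.39501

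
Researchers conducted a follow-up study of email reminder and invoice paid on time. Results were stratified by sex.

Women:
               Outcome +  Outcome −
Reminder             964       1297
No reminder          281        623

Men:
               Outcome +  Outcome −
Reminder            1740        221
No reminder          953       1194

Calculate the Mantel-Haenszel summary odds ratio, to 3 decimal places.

OR_MH = Σ(aᵢdᵢ/nᵢ) / Σ(bᵢcᵢ/nᵢ), where nᵢ is the stratum total.
Stratum 1 (Women): n = 3165; a·d/n = 964·623/3165 = 189.7542; b·c/n = 1297·281/3165 = 115.1523
Stratum 2 (Men): n = 4108; a·d/n = 1740·1194/4108 = 505.7352; b·c/n = 221·953/4108 = 51.2690
OR_MH = (189.7542 + 505.7352) / (115.1523 + 51.2690) = 695.4893 / 166.4213 = 4.17909

4.179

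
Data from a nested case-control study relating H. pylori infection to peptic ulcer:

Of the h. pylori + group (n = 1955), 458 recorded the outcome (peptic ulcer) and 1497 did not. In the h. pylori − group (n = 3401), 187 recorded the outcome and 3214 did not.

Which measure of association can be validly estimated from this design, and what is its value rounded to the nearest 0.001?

5.258

From the description: a = 458, b = 1497, c = 187, d = 3214.
This is a nested case-control study: participants were sampled on outcome status, so risks in the source population cannot be estimated directly — relative risk is not valid here. The odds ratio is the appropriate measure.
OR = (a·d)/(b·c) = (458 × 3214) / (1497 × 187) = 1472012 / 279939 = 5.25833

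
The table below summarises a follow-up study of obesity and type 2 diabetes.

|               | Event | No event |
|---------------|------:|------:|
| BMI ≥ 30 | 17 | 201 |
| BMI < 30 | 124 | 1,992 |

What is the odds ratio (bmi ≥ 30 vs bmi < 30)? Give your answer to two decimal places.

1.36

Cells: a = 17, b = 201, c = 124, d = 1992.
OR = (a·d)/(b·c) = (17 × 1992) / (201 × 124) = 33864 / 24924 = 1.35869
The odds of type 2 diabetes are about 1.36 times as high in the bmi ≥ 30 group.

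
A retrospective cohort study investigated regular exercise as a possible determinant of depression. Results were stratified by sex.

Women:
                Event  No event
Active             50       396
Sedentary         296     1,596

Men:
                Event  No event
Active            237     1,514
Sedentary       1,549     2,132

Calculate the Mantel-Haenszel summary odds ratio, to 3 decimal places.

OR_MH = Σ(aᵢdᵢ/nᵢ) / Σ(bᵢcᵢ/nᵢ), where nᵢ is the stratum total.
Stratum 1 (Women): n = 2338; a·d/n = 50·1596/2338 = 34.1317; b·c/n = 396·296/2338 = 50.1352
Stratum 2 (Men): n = 5432; a·d/n = 237·2132/5432 = 93.0199; b·c/n = 1514·1549/5432 = 431.7353
OR_MH = (34.1317 + 93.0199) / (50.1352 + 431.7353) = 127.1516 / 481.8704 = 0.26387

0.264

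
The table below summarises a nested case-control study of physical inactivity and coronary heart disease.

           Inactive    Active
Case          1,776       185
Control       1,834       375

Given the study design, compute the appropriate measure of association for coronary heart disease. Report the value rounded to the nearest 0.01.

Reading the table with exposure as columns: a = 1776 (Inactive, case), b = 1834 (Inactive, non-case), c = 185 (Active, case), d = 375.
This is a nested case-control study: participants were sampled on outcome status, so risks in the source population cannot be estimated directly — relative risk is not valid here. The odds ratio is the appropriate measure.
OR = (a·d)/(b·c) = (1776 × 375) / (1834 × 185) = 666000 / 339290 = 1.96292

1.96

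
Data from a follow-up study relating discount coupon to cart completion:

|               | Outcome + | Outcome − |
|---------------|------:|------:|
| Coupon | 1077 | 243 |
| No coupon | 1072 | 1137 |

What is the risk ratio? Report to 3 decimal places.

1.681

Cells: a = 1077, b = 243, c = 1072, d = 1137.
Risk in exposed = 1077/1320 = 0.81591; risk in unexposed = 1072/2209 = 0.48529.
RR = 0.81591 / 0.48529 = 1.68129
The risk among the exposed is 1.68 times that among the unexposed.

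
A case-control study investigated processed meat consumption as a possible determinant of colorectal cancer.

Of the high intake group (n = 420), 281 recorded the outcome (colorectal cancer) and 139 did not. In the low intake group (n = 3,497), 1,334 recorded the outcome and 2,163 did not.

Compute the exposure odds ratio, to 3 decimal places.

From the description: a = 281, b = 139, c = 1334, d = 2163.
OR = (a·d)/(b·c) = (281 × 2163) / (139 × 1334) = 607803 / 185426 = 3.27787
The odds of colorectal cancer are about 3.28 times as high in the high intake group.

3.278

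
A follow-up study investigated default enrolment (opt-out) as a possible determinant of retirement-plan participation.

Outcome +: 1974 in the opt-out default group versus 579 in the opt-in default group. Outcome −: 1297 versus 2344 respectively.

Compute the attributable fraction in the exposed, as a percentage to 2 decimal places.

67.18

From the description: a = 1974, b = 1297, c = 579, d = 2344.
Risk in exposed = 1974/3271 = 0.60349; risk in unexposed = 579/2923 = 0.19808.
RR = 0.60349/0.19808 = 3.04661
AR% = (RR − 1)/RR × 100 = (3.04661 − 1)/3.04661 × 100 = 67.1766%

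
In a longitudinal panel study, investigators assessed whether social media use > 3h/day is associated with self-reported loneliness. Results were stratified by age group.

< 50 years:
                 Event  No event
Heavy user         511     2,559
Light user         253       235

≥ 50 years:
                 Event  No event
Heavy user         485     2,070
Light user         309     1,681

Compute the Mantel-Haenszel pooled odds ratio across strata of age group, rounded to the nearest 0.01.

0.66

OR_MH = Σ(aᵢdᵢ/nᵢ) / Σ(bᵢcᵢ/nᵢ), where nᵢ is the stratum total.
Stratum 1 (< 50 years): n = 3558; a·d/n = 511·235/3558 = 33.7507; b·c/n = 2559·253/3558 = 181.9637
Stratum 2 (≥ 50 years): n = 4545; a·d/n = 485·1681/4545 = 179.3806; b·c/n = 2070·309/4545 = 140.7327
OR_MH = (33.7507 + 179.3806) / (181.9637 + 140.7327) = 213.1313 / 322.6964 = 0.66047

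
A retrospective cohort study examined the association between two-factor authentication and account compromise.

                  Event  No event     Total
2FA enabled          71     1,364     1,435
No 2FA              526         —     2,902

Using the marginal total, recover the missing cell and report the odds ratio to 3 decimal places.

0.235

The missing cell is in the unexposed row: 2902 − 526 = 2376.
So a = 71, b = 1364, c = 526, d = 2376.
OR = (a·d)/(b·c) = (71 × 2376) / (1364 × 526) = 168696 / 717464 = 0.23513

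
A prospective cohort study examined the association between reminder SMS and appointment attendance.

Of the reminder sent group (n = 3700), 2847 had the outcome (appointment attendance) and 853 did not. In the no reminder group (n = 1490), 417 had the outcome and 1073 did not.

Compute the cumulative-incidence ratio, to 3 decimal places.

2.749

From the description: a = 2847, b = 853, c = 417, d = 1073.
Risk in exposed = 2847/3700 = 0.76946; risk in unexposed = 417/1490 = 0.27987.
RR = 0.76946 / 0.27987 = 2.74939
The risk among the exposed is 2.75 times that among the unexposed.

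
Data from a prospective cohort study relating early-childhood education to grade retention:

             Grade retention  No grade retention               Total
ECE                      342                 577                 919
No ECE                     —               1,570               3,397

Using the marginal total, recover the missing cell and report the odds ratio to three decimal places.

0.509

The missing cell is in the unexposed row: 3397 − 1570 = 1827.
So a = 342, b = 577, c = 1827, d = 1570.
OR = (a·d)/(b·c) = (342 × 1570) / (577 × 1827) = 536940 / 1054179 = 0.50934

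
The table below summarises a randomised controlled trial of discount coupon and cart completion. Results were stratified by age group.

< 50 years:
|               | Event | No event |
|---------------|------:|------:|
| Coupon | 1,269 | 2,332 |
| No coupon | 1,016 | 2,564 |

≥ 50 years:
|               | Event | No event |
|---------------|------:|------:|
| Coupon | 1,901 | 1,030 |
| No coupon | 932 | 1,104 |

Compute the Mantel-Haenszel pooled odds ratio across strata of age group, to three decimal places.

1.674

OR_MH = Σ(aᵢdᵢ/nᵢ) / Σ(bᵢcᵢ/nᵢ), where nᵢ is the stratum total.
Stratum 1 (< 50 years): n = 7181; a·d/n = 1269·2564/7181 = 453.1007; b·c/n = 2332·1016/7181 = 329.9418
Stratum 2 (≥ 50 years): n = 4967; a·d/n = 1901·1104/4967 = 422.5295; b·c/n = 1030·932/4967 = 193.2676
OR_MH = (453.1007 + 422.5295) / (329.9418 + 193.2676) = 875.6302 / 523.2094 = 1.67358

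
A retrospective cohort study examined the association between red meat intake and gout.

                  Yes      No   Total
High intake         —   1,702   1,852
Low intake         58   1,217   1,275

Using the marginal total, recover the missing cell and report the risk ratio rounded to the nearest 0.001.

The missing cell is in the exposed row: 1852 − 1702 = 150.
So a = 150, b = 1702, c = 58, d = 1217.
RR = [a/(a+b)] / [c/(c+d)] = (150/1852) / (58/1275) = 0.08099/0.04549 = 1.78046

1.780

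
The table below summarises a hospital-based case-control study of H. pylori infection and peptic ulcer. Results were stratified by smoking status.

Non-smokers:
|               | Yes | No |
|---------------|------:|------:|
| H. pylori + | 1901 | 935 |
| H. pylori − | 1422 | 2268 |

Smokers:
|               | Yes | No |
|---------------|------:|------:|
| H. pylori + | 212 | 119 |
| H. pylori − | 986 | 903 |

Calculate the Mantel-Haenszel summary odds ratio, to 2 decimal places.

2.91

OR_MH = Σ(aᵢdᵢ/nᵢ) / Σ(bᵢcᵢ/nᵢ), where nᵢ is the stratum total.
Stratum 1 (Non-smokers): n = 6526; a·d/n = 1901·2268/6526 = 660.6601; b·c/n = 935·1422/6526 = 203.7343
Stratum 2 (Smokers): n = 2220; a·d/n = 212·903/2220 = 86.2324; b·c/n = 119·986/2220 = 52.8532
OR_MH = (660.6601 + 86.2324) / (203.7343 + 52.8532) = 746.8926 / 256.5874 = 2.91087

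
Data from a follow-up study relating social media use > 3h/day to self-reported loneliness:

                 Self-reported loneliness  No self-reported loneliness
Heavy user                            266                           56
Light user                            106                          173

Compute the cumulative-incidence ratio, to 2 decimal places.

2.17

Cells: a = 266, b = 56, c = 106, d = 173.
Risk in exposed = 266/322 = 0.82609; risk in unexposed = 106/279 = 0.37993.
RR = 0.82609 / 0.37993 = 2.17432
The risk among the exposed is 2.17 times that among the unexposed.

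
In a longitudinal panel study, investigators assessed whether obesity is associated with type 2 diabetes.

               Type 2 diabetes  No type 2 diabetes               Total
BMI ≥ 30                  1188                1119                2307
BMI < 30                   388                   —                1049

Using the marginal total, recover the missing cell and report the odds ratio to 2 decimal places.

1.81

The missing cell is in the unexposed row: 1049 − 388 = 661.
So a = 1188, b = 1119, c = 388, d = 661.
OR = (a·d)/(b·c) = (1188 × 661) / (1119 × 388) = 785268 / 434172 = 1.80866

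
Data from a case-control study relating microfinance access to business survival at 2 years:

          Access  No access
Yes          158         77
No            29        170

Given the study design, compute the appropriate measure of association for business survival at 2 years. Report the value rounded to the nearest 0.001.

Reading the table with exposure as columns: a = 158 (Access, case), b = 29 (Access, non-case), c = 77 (No access, case), d = 170.
This is a case-control study: participants were sampled on outcome status, so risks in the source population cannot be estimated directly — relative risk is not valid here. The odds ratio is the appropriate measure.
OR = (a·d)/(b·c) = (158 × 170) / (29 × 77) = 26860 / 2233 = 12.02866

12.029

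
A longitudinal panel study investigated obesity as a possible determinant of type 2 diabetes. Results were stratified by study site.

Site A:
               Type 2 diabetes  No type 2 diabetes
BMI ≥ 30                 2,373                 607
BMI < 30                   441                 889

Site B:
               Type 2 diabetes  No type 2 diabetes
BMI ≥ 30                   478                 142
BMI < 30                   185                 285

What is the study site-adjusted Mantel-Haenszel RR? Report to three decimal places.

2.288

RR_MH = Σ(aᵢ·n₀ᵢ/nᵢ) / Σ(cᵢ·n₁ᵢ/nᵢ), with n₁ᵢ = aᵢ+bᵢ (exposed), n₀ᵢ = cᵢ+dᵢ (unexposed), nᵢ = n₁ᵢ+n₀ᵢ.
Stratum 1 (Site A): n₁ = 2980, n₀ = 1330, n = 4310; a·n₀/n = 2373·1330/4310 = 732.2715; c·n₁/n = 441·2980/4310 = 304.9142
Stratum 2 (Site B): n₁ = 620, n₀ = 470, n = 1090; a·n₀/n = 478·470/1090 = 206.1101; c·n₁/n = 185·620/1090 = 105.2294
RR_MH = (732.2715 + 206.1101) / (304.9142 + 105.2294) = 938.3816 / 410.1435 = 2.28793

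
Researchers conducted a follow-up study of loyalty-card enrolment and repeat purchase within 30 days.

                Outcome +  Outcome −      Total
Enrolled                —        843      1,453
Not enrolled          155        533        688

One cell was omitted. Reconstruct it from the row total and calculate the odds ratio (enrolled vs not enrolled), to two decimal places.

The missing cell is in the exposed row: 1453 − 843 = 610.
So a = 610, b = 843, c = 155, d = 533.
OR = (a·d)/(b·c) = (610 × 533) / (843 × 155) = 325130 / 130665 = 2.48827

2.49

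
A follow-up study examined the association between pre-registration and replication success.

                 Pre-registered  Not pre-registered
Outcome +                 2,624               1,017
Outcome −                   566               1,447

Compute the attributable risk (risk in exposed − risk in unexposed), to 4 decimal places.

Reading the table with exposure as columns: a = 2624 (Pre-registered, case), b = 566 (Pre-registered, non-case), c = 1017 (Not pre-registered, case), d = 1447.
Risk in exposed = 2624/3190 = 0.822571; risk in unexposed = 1017/2464 = 0.412744.
Risk difference = 0.822571 − 0.412744 = 0.409827

0.4098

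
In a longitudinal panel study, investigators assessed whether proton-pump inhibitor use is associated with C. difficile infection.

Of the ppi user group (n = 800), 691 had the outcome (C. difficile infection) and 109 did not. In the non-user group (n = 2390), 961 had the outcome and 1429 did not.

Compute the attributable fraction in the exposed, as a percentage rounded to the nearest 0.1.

From the description: a = 691, b = 109, c = 961, d = 1429.
Risk in exposed = 691/800 = 0.86375; risk in unexposed = 961/2390 = 0.40209.
RR = 0.86375/0.40209 = 2.14814
AR% = (RR − 1)/RR × 100 = (2.14814 − 1)/2.14814 × 100 = 53.4481%

53.4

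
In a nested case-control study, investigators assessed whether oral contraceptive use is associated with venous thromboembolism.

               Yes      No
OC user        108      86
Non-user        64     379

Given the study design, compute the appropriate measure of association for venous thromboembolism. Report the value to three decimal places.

Cells: a = 108, b = 86, c = 64, d = 379.
This is a nested case-control study: participants were sampled on outcome status, so risks in the source population cannot be estimated directly — relative risk is not valid here. The odds ratio is the appropriate measure.
OR = (a·d)/(b·c) = (108 × 379) / (86 × 64) = 40932 / 5504 = 7.43677

7.437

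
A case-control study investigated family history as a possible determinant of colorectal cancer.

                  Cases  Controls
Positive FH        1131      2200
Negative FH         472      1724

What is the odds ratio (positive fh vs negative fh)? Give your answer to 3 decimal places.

1.878

Cells: a = 1131, b = 2200, c = 472, d = 1724.
OR = (a·d)/(b·c) = (1131 × 1724) / (2200 × 472) = 1949844 / 1038400 = 1.87774
The odds of colorectal cancer are about 1.88 times as high in the positive fh group.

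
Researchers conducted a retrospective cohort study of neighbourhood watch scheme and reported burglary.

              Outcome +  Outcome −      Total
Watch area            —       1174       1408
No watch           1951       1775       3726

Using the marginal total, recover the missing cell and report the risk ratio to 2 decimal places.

0.32

The missing cell is in the exposed row: 1408 − 1174 = 234.
So a = 234, b = 1174, c = 1951, d = 1775.
RR = [a/(a+b)] / [c/(c+d)] = (234/1408) / (1951/3726) = 0.16619/0.52362 = 0.31739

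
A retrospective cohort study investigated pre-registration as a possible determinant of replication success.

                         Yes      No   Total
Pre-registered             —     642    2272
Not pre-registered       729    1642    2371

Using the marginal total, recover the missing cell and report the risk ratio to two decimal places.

The missing cell is in the exposed row: 2272 − 642 = 1630.
So a = 1630, b = 642, c = 729, d = 1642.
RR = [a/(a+b)] / [c/(c+d)] = (1630/2272) / (729/2371) = 0.71743/0.30747 = 2.33337

2.33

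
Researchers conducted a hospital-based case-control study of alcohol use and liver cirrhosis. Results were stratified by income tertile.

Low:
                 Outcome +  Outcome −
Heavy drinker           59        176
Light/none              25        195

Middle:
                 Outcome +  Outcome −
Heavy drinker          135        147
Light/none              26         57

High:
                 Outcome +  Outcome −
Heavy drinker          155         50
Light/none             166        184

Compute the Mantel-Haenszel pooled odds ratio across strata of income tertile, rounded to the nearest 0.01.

OR_MH = Σ(aᵢdᵢ/nᵢ) / Σ(bᵢcᵢ/nᵢ), where nᵢ is the stratum total.
Stratum 1 (Low): n = 455; a·d/n = 59·195/455 = 25.2857; b·c/n = 176·25/455 = 9.6703
Stratum 2 (Middle): n = 365; a·d/n = 135·57/365 = 21.0822; b·c/n = 147·26/365 = 10.4712
Stratum 3 (High): n = 555; a·d/n = 155·184/555 = 51.3874; b·c/n = 50·166/555 = 14.9550
OR_MH = (25.2857 + 21.0822 + 51.3874) / (9.6703 + 10.4712 + 14.9550) = 97.7553 / 35.0965 = 2.78533

2.79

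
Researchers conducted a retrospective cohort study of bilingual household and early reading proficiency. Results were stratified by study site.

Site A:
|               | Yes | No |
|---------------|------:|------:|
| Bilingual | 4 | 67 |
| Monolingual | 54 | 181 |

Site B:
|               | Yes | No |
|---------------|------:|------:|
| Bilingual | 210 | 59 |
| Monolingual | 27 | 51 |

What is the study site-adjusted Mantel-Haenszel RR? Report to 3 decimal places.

RR_MH = Σ(aᵢ·n₀ᵢ/nᵢ) / Σ(cᵢ·n₁ᵢ/nᵢ), with n₁ᵢ = aᵢ+bᵢ (exposed), n₀ᵢ = cᵢ+dᵢ (unexposed), nᵢ = n₁ᵢ+n₀ᵢ.
Stratum 1 (Site A): n₁ = 71, n₀ = 235, n = 306; a·n₀/n = 4·235/306 = 3.0719; c·n₁/n = 54·71/306 = 12.5294
Stratum 2 (Site B): n₁ = 269, n₀ = 78, n = 347; a·n₀/n = 210·78/347 = 47.2046; c·n₁/n = 27·269/347 = 20.9308
RR_MH = (3.0719 + 47.2046) / (12.5294 + 20.9308) = 50.2765 / 33.4602 = 1.50257

1.503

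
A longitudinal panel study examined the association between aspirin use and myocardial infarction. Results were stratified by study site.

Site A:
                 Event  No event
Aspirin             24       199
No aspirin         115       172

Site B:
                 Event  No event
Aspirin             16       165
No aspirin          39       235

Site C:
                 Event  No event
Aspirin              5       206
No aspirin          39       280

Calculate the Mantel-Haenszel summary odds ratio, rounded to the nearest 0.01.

OR_MH = Σ(aᵢdᵢ/nᵢ) / Σ(bᵢcᵢ/nᵢ), where nᵢ is the stratum total.
Stratum 1 (Site A): n = 510; a·d/n = 24·172/510 = 8.0941; b·c/n = 199·115/510 = 44.8725
Stratum 2 (Site B): n = 455; a·d/n = 16·235/455 = 8.2637; b·c/n = 165·39/455 = 14.1429
Stratum 3 (Site C): n = 530; a·d/n = 5·280/530 = 2.6415; b·c/n = 206·39/530 = 15.1585
OR_MH = (8.0941 + 8.2637 + 2.6415) / (44.8725 + 14.1429 + 15.1585) = 18.9994 / 74.1739 = 0.25615

0.26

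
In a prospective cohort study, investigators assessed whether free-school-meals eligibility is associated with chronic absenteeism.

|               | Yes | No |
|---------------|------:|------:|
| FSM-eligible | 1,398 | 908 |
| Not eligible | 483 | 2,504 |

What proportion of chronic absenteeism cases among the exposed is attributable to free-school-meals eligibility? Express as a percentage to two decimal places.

Cells: a = 1398, b = 908, c = 483, d = 2504.
Risk in exposed = 1398/2306 = 0.60624; risk in unexposed = 483/2987 = 0.16170.
RR = 0.60624/0.16170 = 3.74918
AR% = (RR − 1)/RR × 100 = (3.74918 − 1)/3.74918 × 100 = 73.3275%

73.33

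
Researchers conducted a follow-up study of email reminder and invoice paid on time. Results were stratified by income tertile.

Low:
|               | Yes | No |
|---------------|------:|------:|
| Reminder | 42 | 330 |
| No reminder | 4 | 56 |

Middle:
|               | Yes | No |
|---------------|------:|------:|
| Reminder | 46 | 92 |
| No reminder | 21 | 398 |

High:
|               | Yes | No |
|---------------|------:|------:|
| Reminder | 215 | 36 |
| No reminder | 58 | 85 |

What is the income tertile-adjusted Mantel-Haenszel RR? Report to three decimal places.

2.598

RR_MH = Σ(aᵢ·n₀ᵢ/nᵢ) / Σ(cᵢ·n₁ᵢ/nᵢ), with n₁ᵢ = aᵢ+bᵢ (exposed), n₀ᵢ = cᵢ+dᵢ (unexposed), nᵢ = n₁ᵢ+n₀ᵢ.
Stratum 1 (Low): n₁ = 372, n₀ = 60, n = 432; a·n₀/n = 42·60/432 = 5.8333; c·n₁/n = 4·372/432 = 3.4444
Stratum 2 (Middle): n₁ = 138, n₀ = 419, n = 557; a·n₀/n = 46·419/557 = 34.6032; c·n₁/n = 21·138/557 = 5.2029
Stratum 3 (High): n₁ = 251, n₀ = 143, n = 394; a·n₀/n = 215·143/394 = 78.0330; c·n₁/n = 58·251/394 = 36.9492
RR_MH = (5.8333 + 34.6032 + 78.0330) / (3.4444 + 5.2029 + 36.9492) = 118.4696 / 45.5966 = 2.59821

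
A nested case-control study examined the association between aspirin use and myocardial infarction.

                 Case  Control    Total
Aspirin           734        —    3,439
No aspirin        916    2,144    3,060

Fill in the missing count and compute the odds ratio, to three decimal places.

The missing cell is in the exposed row: 3439 − 734 = 2705.
So a = 734, b = 2705, c = 916, d = 2144.
OR = (a·d)/(b·c) = (734 × 2144) / (2705 × 916) = 1573696 / 2477780 = 0.63512

0.635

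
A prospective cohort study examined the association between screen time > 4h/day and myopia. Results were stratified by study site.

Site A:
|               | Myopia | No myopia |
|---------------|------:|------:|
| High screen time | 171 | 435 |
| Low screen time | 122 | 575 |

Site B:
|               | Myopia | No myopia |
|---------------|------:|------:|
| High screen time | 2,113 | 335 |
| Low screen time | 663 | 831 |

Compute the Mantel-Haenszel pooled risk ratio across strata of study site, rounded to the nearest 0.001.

1.905

RR_MH = Σ(aᵢ·n₀ᵢ/nᵢ) / Σ(cᵢ·n₁ᵢ/nᵢ), with n₁ᵢ = aᵢ+bᵢ (exposed), n₀ᵢ = cᵢ+dᵢ (unexposed), nᵢ = n₁ᵢ+n₀ᵢ.
Stratum 1 (Site A): n₁ = 606, n₀ = 697, n = 1303; a·n₀/n = 171·697/1303 = 91.4712; c·n₁/n = 122·606/1303 = 56.7398
Stratum 2 (Site B): n₁ = 2448, n₀ = 1494, n = 3942; a·n₀/n = 2113·1494/3942 = 800.8174; c·n₁/n = 663·2448/3942 = 411.7260
RR_MH = (91.4712 + 800.8174) / (56.7398 + 411.7260) = 892.2886 / 468.4659 = 1.90470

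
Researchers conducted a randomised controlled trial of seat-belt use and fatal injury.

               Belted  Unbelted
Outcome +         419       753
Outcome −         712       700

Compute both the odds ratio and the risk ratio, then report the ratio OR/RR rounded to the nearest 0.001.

Reading the table with exposure as columns: a = 419 (Belted, case), b = 712 (Belted, non-case), c = 753 (Unbelted, case), d = 700.
OR = (419·700)/(712·753) = 293300/536136 = 0.54706
Risk in exposed = 419/1131 = 0.37047; risk in unexposed = 753/1453 = 0.51824; RR = 0.71486
OR/RR = 0.54706 / 0.71486 = 0.76527
The outcome is not rare, so the OR lies further from 1 than the RR.

0.765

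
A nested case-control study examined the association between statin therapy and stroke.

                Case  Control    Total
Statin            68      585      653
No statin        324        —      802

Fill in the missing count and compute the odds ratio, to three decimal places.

The missing cell is in the unexposed row: 802 − 324 = 478.
So a = 68, b = 585, c = 324, d = 478.
OR = (a·d)/(b·c) = (68 × 478) / (585 × 324) = 32504 / 189540 = 0.17149

0.171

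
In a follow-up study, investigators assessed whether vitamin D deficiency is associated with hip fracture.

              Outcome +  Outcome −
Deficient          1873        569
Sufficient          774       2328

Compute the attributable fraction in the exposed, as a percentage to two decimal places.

67.47

Cells: a = 1873, b = 569, c = 774, d = 2328.
Risk in exposed = 1873/2442 = 0.76699; risk in unexposed = 774/3102 = 0.24952.
RR = 0.76699/0.24952 = 3.07392
AR% = (RR − 1)/RR × 100 = (3.07392 − 1)/3.07392 × 100 = 67.4683%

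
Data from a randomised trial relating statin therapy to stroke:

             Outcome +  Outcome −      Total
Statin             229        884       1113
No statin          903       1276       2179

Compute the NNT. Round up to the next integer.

Risk in treated group = 229/1113 = 0.20575; risk in control = 903/2179 = 0.41441.
Absolute risk reduction = 0.41441 − 0.20575 = 0.20866
NNT = 1 / ARR = 1 / 0.20866 = 4.792 → round up → 5

5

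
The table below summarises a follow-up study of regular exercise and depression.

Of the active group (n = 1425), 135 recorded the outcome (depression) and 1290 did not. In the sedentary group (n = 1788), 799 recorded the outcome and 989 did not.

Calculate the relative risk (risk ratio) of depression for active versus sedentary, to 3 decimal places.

From the description: a = 135, b = 1290, c = 799, d = 989.
Risk in exposed = 135/1425 = 0.09474; risk in unexposed = 799/1788 = 0.44687.
RR = 0.09474 / 0.44687 = 0.21200
The risk is 79% lower among the exposed than among the unexposed.

0.212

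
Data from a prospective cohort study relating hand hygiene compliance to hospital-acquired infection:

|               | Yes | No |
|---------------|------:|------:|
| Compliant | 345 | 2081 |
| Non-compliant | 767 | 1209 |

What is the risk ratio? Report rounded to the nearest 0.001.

0.366

Cells: a = 345, b = 2081, c = 767, d = 1209.
Risk in exposed = 345/2426 = 0.14221; risk in unexposed = 767/1976 = 0.38816.
RR = 0.14221 / 0.38816 = 0.36637
The risk is 63% lower among the exposed than among the unexposed.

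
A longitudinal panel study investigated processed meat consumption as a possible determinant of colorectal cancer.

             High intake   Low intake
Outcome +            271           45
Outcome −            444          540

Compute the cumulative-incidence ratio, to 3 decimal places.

4.927

Reading the table with exposure as columns: a = 271 (High intake, case), b = 444 (High intake, non-case), c = 45 (Low intake, case), d = 540.
Risk in exposed = 271/715 = 0.37902; risk in unexposed = 45/585 = 0.07692.
RR = 0.37902 / 0.07692 = 4.92727
The risk among the exposed is 4.93 times that among the unexposed.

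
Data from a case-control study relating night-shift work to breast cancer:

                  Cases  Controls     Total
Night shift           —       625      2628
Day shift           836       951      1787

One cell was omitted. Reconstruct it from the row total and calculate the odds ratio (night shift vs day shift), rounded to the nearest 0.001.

3.646

The missing cell is in the exposed row: 2628 − 625 = 2003.
So a = 2003, b = 625, c = 836, d = 951.
OR = (a·d)/(b·c) = (2003 × 951) / (625 × 836) = 1904853 / 522500 = 3.64565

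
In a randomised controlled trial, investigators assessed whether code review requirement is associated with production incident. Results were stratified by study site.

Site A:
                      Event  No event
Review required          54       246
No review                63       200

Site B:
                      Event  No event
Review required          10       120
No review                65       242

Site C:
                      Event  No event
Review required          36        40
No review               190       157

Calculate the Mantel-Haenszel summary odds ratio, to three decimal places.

OR_MH = Σ(aᵢdᵢ/nᵢ) / Σ(bᵢcᵢ/nᵢ), where nᵢ is the stratum total.
Stratum 1 (Site A): n = 563; a·d/n = 54·200/563 = 19.1829; b·c/n = 246·63/563 = 27.5275
Stratum 2 (Site B): n = 437; a·d/n = 10·242/437 = 5.5378; b·c/n = 120·65/437 = 17.8490
Stratum 3 (Site C): n = 423; a·d/n = 36·157/423 = 13.3617; b·c/n = 40·190/423 = 17.9669
OR_MH = (19.1829 + 5.5378 + 13.3617) / (27.5275 + 17.8490 + 17.9669) = 38.0824 / 63.3434 = 0.60121

0.601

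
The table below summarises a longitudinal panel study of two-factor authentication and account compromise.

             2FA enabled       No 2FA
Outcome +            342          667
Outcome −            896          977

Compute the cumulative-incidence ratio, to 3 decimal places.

0.681

Reading the table with exposure as columns: a = 342 (2FA enabled, case), b = 896 (2FA enabled, non-case), c = 667 (No 2FA, case), d = 977.
Risk in exposed = 342/1238 = 0.27625; risk in unexposed = 667/1644 = 0.40572.
RR = 0.27625 / 0.40572 = 0.68090
The risk is 32% lower among the exposed than among the unexposed.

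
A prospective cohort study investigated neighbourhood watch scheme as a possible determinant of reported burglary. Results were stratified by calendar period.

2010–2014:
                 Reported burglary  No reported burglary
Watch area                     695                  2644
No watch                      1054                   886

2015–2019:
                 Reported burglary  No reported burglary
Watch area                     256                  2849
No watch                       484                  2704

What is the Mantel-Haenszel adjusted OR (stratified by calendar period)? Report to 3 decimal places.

OR_MH = Σ(aᵢdᵢ/nᵢ) / Σ(bᵢcᵢ/nᵢ), where nᵢ is the stratum total.
Stratum 1 (2010–2014): n = 5279; a·d/n = 695·886/5279 = 116.6452; b·c/n = 2644·1054/5279 = 527.8985
Stratum 2 (2015–2019): n = 6293; a·d/n = 256·2704/6293 = 109.9990; b·c/n = 2849·484/6293 = 219.1190
OR_MH = (116.6452 + 109.9990) / (527.8985 + 219.1190) = 226.6442 / 747.0175 = 0.30340

0.303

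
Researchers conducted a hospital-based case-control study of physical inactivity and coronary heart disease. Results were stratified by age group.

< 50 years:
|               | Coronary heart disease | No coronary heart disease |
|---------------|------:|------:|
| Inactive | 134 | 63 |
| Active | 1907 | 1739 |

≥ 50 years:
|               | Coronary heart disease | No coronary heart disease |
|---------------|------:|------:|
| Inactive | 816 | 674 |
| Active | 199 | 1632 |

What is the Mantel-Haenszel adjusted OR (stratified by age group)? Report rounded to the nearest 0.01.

6.44

OR_MH = Σ(aᵢdᵢ/nᵢ) / Σ(bᵢcᵢ/nᵢ), where nᵢ is the stratum total.
Stratum 1 (< 50 years): n = 3843; a·d/n = 134·1739/3843 = 60.6365; b·c/n = 63·1907/3843 = 31.2623
Stratum 2 (≥ 50 years): n = 3321; a·d/n = 816·1632/3321 = 400.9973; b·c/n = 674·199/3321 = 40.3872
OR_MH = (60.6365 + 400.9973) / (31.2623 + 40.3872) = 461.6338 / 71.6495 = 6.44294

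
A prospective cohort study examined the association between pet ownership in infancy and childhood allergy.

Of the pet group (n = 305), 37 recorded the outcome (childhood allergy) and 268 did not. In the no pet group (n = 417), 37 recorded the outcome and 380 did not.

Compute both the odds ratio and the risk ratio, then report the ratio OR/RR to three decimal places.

1.037

From the description: a = 37, b = 268, c = 37, d = 380.
OR = (37·380)/(268·37) = 14060/9916 = 1.41791
Risk in exposed = 37/305 = 0.12131; risk in unexposed = 37/417 = 0.08873; RR = 1.36721
OR/RR = 1.41791 / 1.36721 = 1.03708
The outcome is not rare, so the OR lies further from 1 than the RR.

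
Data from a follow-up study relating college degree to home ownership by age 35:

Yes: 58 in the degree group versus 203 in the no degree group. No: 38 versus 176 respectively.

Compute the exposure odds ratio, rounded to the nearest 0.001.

1.323

From the description: a = 58, b = 38, c = 203, d = 176.
OR = (a·d)/(b·c) = (58 × 176) / (38 × 203) = 10208 / 7714 = 1.32331
The odds of home ownership by age 35 are about 1.32 times as high in the degree group.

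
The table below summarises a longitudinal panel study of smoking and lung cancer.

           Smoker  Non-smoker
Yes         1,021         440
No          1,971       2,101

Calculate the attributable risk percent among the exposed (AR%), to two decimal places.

49.26

Reading the table with exposure as columns: a = 1021 (Smoker, case), b = 1971 (Smoker, non-case), c = 440 (Non-smoker, case), d = 2101.
Risk in exposed = 1021/2992 = 0.34124; risk in unexposed = 440/2541 = 0.17316.
RR = 0.34124/0.17316 = 1.97068
AR% = (RR − 1)/RR × 100 = (1.97068 − 1)/1.97068 × 100 = 49.2561%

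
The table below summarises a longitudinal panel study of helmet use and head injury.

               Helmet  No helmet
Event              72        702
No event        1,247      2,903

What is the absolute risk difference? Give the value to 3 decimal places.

-0.140

Reading the table with exposure as columns: a = 72 (Helmet, case), b = 1247 (Helmet, non-case), c = 702 (No helmet, case), d = 2903.
Risk in exposed = 72/1319 = 0.054587; risk in unexposed = 702/3605 = 0.194730.
Risk difference = 0.054587 − 0.194730 = -0.140143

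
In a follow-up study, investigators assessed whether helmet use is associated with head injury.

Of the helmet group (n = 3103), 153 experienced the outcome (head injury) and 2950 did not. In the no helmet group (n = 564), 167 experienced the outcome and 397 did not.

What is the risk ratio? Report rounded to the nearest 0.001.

From the description: a = 153, b = 2950, c = 167, d = 397.
Risk in exposed = 153/3103 = 0.04931; risk in unexposed = 167/564 = 0.29610.
RR = 0.04931 / 0.29610 = 0.16652
The risk is 83% lower among the exposed than among the unexposed.

0.167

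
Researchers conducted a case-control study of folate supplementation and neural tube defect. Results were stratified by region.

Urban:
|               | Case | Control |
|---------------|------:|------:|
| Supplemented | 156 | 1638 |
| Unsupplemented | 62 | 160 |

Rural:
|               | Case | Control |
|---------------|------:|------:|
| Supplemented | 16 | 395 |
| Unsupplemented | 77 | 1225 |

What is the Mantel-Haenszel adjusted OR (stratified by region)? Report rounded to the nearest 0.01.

0.35

OR_MH = Σ(aᵢdᵢ/nᵢ) / Σ(bᵢcᵢ/nᵢ), where nᵢ is the stratum total.
Stratum 1 (Urban): n = 2016; a·d/n = 156·160/2016 = 12.3810; b·c/n = 1638·62/2016 = 50.3750
Stratum 2 (Rural): n = 1713; a·d/n = 16·1225/1713 = 11.4419; b·c/n = 395·77/1713 = 17.7554
OR_MH = (12.3810 + 11.4419) / (50.3750 + 17.7554) = 23.8229 / 68.1304 = 0.34967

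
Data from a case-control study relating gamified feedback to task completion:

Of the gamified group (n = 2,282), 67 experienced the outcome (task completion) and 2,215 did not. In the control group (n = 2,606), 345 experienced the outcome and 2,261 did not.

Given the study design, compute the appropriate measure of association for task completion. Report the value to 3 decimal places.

From the description: a = 67, b = 2215, c = 345, d = 2261.
This is a case-control study: participants were sampled on outcome status, so risks in the source population cannot be estimated directly — relative risk is not valid here. The odds ratio is the appropriate measure.
OR = (a·d)/(b·c) = (67 × 2261) / (2215 × 345) = 151487 / 764175 = 0.19824

0.198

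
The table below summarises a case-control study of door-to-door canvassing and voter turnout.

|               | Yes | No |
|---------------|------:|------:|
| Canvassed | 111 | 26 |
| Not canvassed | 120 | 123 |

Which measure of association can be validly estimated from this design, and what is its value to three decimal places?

4.376

Cells: a = 111, b = 26, c = 120, d = 123.
This is a case-control study: participants were sampled on outcome status, so risks in the source population cannot be estimated directly — relative risk is not valid here. The odds ratio is the appropriate measure.
OR = (a·d)/(b·c) = (111 × 123) / (26 × 120) = 13653 / 3120 = 4.37596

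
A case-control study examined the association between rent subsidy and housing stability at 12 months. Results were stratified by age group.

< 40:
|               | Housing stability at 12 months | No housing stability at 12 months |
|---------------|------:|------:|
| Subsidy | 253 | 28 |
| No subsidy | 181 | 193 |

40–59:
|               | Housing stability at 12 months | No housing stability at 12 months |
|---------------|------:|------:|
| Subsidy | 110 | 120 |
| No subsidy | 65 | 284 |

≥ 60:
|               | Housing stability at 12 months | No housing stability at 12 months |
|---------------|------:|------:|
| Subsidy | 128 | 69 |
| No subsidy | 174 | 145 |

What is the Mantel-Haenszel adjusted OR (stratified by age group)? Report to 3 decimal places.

3.698

OR_MH = Σ(aᵢdᵢ/nᵢ) / Σ(bᵢcᵢ/nᵢ), where nᵢ is the stratum total.
Stratum 1 (< 40): n = 655; a·d/n = 253·193/655 = 74.5481; b·c/n = 28·181/655 = 7.7374
Stratum 2 (40–59): n = 579; a·d/n = 110·284/579 = 53.9551; b·c/n = 120·65/579 = 13.4715
Stratum 3 (≥ 60): n = 516; a·d/n = 128·145/516 = 35.9690; b·c/n = 69·174/516 = 23.2674
OR_MH = (74.5481 + 53.9551 + 35.9690) / (7.7374 + 13.4715 + 23.2674) = 164.4722 / 44.4763 = 3.69797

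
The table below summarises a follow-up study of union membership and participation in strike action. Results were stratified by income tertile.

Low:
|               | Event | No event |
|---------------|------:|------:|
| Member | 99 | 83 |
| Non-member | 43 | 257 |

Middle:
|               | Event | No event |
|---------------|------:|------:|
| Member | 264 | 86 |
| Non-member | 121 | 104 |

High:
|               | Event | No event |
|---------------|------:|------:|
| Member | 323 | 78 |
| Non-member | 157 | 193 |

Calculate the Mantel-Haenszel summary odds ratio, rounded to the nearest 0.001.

OR_MH = Σ(aᵢdᵢ/nᵢ) / Σ(bᵢcᵢ/nᵢ), where nᵢ is the stratum total.
Stratum 1 (Low): n = 482; a·d/n = 99·257/482 = 52.7863; b·c/n = 83·43/482 = 7.4046
Stratum 2 (Middle): n = 575; a·d/n = 264·104/575 = 47.7496; b·c/n = 86·121/575 = 18.0974
Stratum 3 (High): n = 751; a·d/n = 323·193/751 = 83.0080; b·c/n = 78·157/751 = 16.3063
OR_MH = (52.7863 + 47.7496 + 83.0080) / (7.4046 + 18.0974 + 16.3063) = 183.5439 / 41.8082 = 4.39014

4.390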